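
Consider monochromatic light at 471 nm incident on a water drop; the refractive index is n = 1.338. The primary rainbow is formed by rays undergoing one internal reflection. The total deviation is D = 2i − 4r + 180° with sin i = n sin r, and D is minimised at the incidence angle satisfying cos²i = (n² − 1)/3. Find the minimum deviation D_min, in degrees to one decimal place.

138.6°

cos²i = (1.79024 − 1)/3 = 0.26341; i = arccos(0.51324) = 59.120°.
sin r = sin 59.120°/1.338 = 0.64144; r = 39.899°.
D_min = 2·59.120° − 4·39.899° + 180° = 138.643°.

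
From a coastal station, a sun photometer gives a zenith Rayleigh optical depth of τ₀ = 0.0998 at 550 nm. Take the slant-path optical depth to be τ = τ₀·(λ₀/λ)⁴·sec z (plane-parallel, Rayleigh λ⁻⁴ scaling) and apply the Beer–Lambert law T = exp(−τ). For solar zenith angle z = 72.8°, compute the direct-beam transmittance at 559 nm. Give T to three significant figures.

sec 72.8° = 3.3817.
τ = 0.0998 × (550/559)⁴ × 3.3817 = 0.0998 × 0.9371 × 3.3817 = 0.3163.
T = exp(−0.3163) = 0.7289.

0.729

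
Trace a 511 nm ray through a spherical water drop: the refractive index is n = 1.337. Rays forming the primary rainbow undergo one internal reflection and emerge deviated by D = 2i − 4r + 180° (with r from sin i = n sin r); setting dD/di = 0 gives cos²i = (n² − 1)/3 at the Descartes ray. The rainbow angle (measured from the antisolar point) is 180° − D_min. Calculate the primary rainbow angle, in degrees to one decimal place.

cos²i = (1.78757 − 1)/3 = 0.26252; i = arccos(0.51237) = 59.178°.
sin r = sin 59.178°/1.337 = 0.64231; r = 39.964°.
D_min = 2·59.178° − 4·39.964° + 180° = 138.500°.
Rainbow angle = 180° − D_min = 41.500°.

41.5°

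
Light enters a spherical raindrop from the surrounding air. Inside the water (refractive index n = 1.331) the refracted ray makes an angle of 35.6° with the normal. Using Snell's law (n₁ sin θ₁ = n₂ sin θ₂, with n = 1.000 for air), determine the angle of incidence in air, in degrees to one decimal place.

Snell: sin θ_i = n · sin θ_r = 1.331 × sin 35.6° = 1.331 × 0.5821 = 0.7748.
θ_i = arcsin(0.7748) = 50.79°.

50.8°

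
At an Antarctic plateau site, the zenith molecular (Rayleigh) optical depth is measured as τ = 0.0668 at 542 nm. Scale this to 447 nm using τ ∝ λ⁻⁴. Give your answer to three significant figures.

τ(447 nm) = τ(542 nm) × (542/447)⁴ = 0.0668 × (1.2125)⁴ = 0.0668 × 2.1616 = 0.1444.

0.144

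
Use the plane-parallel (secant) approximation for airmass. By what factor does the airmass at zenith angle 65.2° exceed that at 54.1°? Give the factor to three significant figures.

X(65.2°)/X(54.1°) = sec 65.2° / sec 54.1° = cos 54.1° / cos 65.2° = 0.5864/0.4195 = 1.3979.

1.40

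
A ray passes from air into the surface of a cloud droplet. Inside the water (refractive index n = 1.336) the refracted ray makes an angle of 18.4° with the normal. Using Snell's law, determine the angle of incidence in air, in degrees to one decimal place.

Snell: sin θ_i = n · sin θ_r = 1.336 × sin 18.4° = 1.336 × 0.3156 = 0.4217.
θ_i = arcsin(0.4217) = 24.94°.

24.9°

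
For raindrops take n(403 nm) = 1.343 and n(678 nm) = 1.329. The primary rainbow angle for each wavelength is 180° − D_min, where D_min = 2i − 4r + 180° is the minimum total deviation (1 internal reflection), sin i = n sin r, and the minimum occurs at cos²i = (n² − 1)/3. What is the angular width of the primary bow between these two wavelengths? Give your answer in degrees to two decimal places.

At 403 nm (n = 1.343): cos²i = 0.26788 → i = 58.830°, r = 39.577°, D_min = 139.354°, rainbow angle = 40.646°.
At 678 nm (n = 1.329): cos²i = 0.25541 → i = 59.643°, r = 40.487°, D_min = 137.337°, rainbow angle = 42.663°.
Angular width = |40.646° − 42.663°| = 2.017°.

2.02°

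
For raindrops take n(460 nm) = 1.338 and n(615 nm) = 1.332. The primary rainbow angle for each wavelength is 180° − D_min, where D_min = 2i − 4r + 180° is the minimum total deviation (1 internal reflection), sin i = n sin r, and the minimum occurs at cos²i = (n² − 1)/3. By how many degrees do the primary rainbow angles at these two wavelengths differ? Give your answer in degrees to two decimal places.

0.87°

At 460 nm (n = 1.338): cos²i = 0.26341 → i = 59.120°, r = 39.899°, D_min = 138.643°, rainbow angle = 41.357°.
At 615 nm (n = 1.332): cos²i = 0.25807 → i = 59.469°, r = 40.290°, D_min = 137.776°, rainbow angle = 42.224°.
Angular width = |41.357° − 42.224°| = 0.867°.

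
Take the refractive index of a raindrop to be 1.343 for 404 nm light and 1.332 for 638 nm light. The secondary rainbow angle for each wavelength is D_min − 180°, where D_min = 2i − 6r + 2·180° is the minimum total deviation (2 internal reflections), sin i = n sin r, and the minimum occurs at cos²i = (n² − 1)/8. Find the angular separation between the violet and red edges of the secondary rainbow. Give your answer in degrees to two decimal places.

At 404 nm (n = 1.343): cos²i = 0.10046 → i = 71.522°, r = 44.928°, D_min = 233.478°, rainbow angle = 53.478°.
At 638 nm (n = 1.332): cos²i = 0.09678 → i = 71.875°, r = 45.520°, D_min = 230.628°, rainbow angle = 50.628°.
Angular width = |53.478° − 50.628°| = 2.849°.

2.85°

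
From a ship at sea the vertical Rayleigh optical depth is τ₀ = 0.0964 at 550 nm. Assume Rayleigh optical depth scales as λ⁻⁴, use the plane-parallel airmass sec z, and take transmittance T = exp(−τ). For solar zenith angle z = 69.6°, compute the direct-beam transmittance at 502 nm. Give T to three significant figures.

sec 69.6° = 2.8688.
τ = 0.0964 × (550/502)⁴ × 2.8688 = 0.0964 × 1.4409 × 2.8688 = 0.3985.
T = exp(−0.3985) = 0.6713.

0.671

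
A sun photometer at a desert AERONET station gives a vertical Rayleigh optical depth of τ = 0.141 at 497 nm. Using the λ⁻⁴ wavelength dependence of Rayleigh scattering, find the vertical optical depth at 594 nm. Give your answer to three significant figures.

0.0691

τ(594 nm) = τ(497 nm) × (497/594)⁴ = 0.141 × (0.8367)⁴ = 0.141 × 0.4901 = 0.0691.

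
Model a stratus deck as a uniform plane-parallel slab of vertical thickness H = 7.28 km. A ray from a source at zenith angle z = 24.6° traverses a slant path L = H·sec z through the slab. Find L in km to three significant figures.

8.01 km

sec z = 1/cos 24.6° = 1.0998.
L = 7.28 × 1.0998 = 8.007 km.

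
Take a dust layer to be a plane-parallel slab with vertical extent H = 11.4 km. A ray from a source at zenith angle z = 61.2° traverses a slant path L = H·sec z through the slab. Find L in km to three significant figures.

23.7 km

sec z = 1/cos 61.2° = 2.0757.
L = 11.4 × 2.0757 = 23.664 km.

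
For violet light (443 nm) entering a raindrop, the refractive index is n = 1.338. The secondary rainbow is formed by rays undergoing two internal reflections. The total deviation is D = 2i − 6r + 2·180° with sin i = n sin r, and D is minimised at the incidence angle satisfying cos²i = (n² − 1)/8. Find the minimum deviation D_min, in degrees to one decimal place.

232.2°

cos²i = (1.79024 − 1)/8 = 0.09878; i = arccos(0.31429) = 71.682°.
sin r = sin 71.682°/1.338 = 0.70951; r = 45.195°.
D_min = 2·71.682° − 6·45.195° + 360° = 232.193°.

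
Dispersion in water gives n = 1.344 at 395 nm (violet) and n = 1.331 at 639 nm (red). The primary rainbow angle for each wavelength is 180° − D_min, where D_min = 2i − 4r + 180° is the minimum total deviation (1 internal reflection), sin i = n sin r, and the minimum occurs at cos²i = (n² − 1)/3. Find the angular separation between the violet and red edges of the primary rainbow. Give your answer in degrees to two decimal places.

1.86°

At 395 nm (n = 1.344): cos²i = 0.26878 → i = 58.772°, r = 39.512°, D_min = 139.495°, rainbow angle = 40.505°.
At 639 nm (n = 1.331): cos²i = 0.25719 → i = 59.527°, r = 40.356°, D_min = 137.630°, rainbow angle = 42.370°.
Angular width = |40.505° − 42.370°| = 1.865°.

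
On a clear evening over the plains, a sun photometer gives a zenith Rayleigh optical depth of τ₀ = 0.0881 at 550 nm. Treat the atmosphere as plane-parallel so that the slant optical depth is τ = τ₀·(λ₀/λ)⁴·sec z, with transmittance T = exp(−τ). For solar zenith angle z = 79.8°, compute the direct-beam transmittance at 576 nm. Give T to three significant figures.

sec 79.8° = 5.6470.
τ = 0.0881 × (550/576)⁴ × 5.6470 = 0.0881 × 0.8313 × 5.6470 = 0.4136.
T = exp(−0.4136) = 0.6613.

0.661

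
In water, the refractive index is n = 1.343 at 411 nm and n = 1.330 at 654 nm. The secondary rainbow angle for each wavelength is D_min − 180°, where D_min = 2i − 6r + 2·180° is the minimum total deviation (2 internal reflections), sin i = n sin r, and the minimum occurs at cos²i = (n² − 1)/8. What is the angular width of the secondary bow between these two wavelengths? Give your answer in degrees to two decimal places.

3.38°

At 411 nm (n = 1.343): cos²i = 0.10046 → i = 71.522°, r = 44.928°, D_min = 233.478°, rainbow angle = 53.478°.
At 654 nm (n = 1.330): cos²i = 0.09611 → i = 71.940°, r = 45.630°, D_min = 230.101°, rainbow angle = 50.101°.
Angular width = |53.478° − 50.101°| = 3.377°.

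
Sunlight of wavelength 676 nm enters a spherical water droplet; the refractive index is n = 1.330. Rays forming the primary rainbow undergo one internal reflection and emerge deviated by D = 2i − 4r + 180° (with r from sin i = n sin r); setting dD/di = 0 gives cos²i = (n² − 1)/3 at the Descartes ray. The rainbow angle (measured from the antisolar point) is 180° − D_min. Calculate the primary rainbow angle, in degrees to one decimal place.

cos²i = (1.76890 − 1)/3 = 0.25630; i = arccos(0.50626) = 59.585°.
sin r = sin 59.585°/1.330 = 0.64841; r = 40.422°.
D_min = 2·59.585° − 4·40.422° + 180° = 137.484°.
Rainbow angle = 180° − D_min = 42.516°.

42.5°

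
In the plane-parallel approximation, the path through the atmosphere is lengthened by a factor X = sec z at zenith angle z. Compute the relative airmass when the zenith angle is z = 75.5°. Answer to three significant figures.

3.99

X = sec z = 1/cos 75.5° = 1/0.2504 = 3.9939.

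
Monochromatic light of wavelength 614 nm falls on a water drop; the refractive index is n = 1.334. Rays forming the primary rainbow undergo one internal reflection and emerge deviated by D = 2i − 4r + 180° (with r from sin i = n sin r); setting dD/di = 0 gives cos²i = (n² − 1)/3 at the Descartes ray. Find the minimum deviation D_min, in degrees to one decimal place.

cos²i = (1.77956 − 1)/3 = 0.25985; i = arccos(0.50976) = 59.352°.
sin r = sin 59.352°/1.334 = 0.64492; r = 40.159°.
D_min = 2·59.352° − 4·40.159° + 180° = 138.067°.

138.1°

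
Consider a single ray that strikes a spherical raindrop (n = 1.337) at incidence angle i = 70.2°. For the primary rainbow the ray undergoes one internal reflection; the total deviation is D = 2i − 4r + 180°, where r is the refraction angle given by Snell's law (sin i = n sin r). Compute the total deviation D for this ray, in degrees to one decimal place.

sin r = sin 70.2° / 1.337 = 0.9409/1.337 = 0.7037; r = 44.73°.
D = 2·70.2° − 4·44.73° + 180° = 140.40° − 178.91° + 180° = 141.49°.

141.5°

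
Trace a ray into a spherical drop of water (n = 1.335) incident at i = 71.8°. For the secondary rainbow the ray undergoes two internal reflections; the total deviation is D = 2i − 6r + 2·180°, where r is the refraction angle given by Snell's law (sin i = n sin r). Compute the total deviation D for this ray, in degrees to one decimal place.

231.4°

sin r = sin 71.8° / 1.335 = 0.9500/1.335 = 0.7116; r = 45.36°.
D = 2·71.8° − 6·45.36° + 2·180° = 143.60° − 272.19° + 360° = 231.41°.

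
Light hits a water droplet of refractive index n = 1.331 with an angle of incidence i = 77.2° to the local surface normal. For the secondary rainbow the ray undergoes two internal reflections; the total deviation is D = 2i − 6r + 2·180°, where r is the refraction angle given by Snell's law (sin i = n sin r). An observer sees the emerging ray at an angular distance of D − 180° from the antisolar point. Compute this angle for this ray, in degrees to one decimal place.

sin r = sin 77.2° / 1.331 = 0.9751/1.331 = 0.7326; r = 47.11°.
D = 2·77.2° − 6·47.11° + 2·180° = 154.40° − 282.65° + 360° = 231.75°.
Angle from antisolar point = D − 180° = 51.75°.

51.7°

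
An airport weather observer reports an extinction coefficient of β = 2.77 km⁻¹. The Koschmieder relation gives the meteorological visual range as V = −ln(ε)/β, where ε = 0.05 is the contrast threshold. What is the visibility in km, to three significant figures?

V = −ln(0.05) / 2.77 = 2.996 / 2.77 = 1.0815 km.

1.08 km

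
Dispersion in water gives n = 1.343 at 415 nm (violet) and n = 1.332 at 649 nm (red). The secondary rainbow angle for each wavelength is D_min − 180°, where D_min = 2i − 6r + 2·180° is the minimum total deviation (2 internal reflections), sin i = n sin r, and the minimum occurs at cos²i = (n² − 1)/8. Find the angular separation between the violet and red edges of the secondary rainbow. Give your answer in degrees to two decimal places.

At 415 nm (n = 1.343): cos²i = 0.10046 → i = 71.522°, r = 44.928°, D_min = 233.478°, rainbow angle = 53.478°.
At 649 nm (n = 1.332): cos²i = 0.09678 → i = 71.875°, r = 45.520°, D_min = 230.628°, rainbow angle = 50.628°.
Angular width = |53.478° − 50.628°| = 2.849°.

2.85°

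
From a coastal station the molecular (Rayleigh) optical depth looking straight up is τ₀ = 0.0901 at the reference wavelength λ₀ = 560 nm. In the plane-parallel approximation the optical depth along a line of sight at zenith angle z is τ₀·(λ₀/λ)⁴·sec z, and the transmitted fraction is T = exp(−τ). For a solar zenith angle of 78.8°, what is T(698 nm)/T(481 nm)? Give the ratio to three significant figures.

1.93

Airmass: sec 78.8° = 5.1484.
τ(698 nm) = 0.0901 × (560/698)⁴ × 5.1484 = 0.0901 × 0.4143 × 5.1484 = 0.1922.
τ(481 nm) = 0.0901 × (560/481)⁴ × 5.1484 = 0.0901 × 1.8373 × 5.1484 = 0.8523.
T(698)/T(481) = exp(τ_B − τ_A) = exp(0.6601) = 1.9349.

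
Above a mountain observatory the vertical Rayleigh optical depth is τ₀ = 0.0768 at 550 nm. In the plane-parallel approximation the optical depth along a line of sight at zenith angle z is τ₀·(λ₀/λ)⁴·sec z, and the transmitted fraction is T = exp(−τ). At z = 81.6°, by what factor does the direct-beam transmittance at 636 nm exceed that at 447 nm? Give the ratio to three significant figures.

Airmass: sec 81.6° = 6.8454.
τ(636 nm) = 0.0768 × (550/636)⁴ × 6.8454 = 0.0768 × 0.5593 × 6.8454 = 0.2940.
τ(447 nm) = 0.0768 × (550/447)⁴ × 6.8454 = 0.0768 × 2.2920 × 6.8454 = 1.2050.
T(636)/T(447) = exp(τ_B − τ_A) = exp(0.9110) = 2.4867.

2.49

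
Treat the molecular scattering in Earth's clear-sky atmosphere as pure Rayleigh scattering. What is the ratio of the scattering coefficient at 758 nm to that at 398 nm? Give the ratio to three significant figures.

0.0760

Rayleigh scattering ∝ λ⁻⁴, so the ratio of coefficients is the inverse fourth power of the wavelength ratio.
σ(758)/σ(398) = (398/758)⁴ = (0.5251)⁴ = 0.07601.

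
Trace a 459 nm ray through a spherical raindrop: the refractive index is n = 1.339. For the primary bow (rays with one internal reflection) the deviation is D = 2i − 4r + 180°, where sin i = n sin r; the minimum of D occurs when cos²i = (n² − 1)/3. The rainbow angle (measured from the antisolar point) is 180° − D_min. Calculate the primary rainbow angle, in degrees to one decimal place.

cos²i = (1.79292 − 1)/3 = 0.26431; i = arccos(0.51411) = 59.062°.
sin r = sin 59.062°/1.339 = 0.64057; r = 39.834°.
D_min = 2·59.062° − 4·39.834° + 180° = 138.786°.
Rainbow angle = 180° − D_min = 41.214°.

41.2°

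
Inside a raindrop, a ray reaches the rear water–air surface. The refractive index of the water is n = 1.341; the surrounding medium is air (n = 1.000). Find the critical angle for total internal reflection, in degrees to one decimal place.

48.2°

sin θ_c = n_air / n = 1.000 / 1.341 = 0.7457.
θ_c = arcsin(0.7457) = 48.22°.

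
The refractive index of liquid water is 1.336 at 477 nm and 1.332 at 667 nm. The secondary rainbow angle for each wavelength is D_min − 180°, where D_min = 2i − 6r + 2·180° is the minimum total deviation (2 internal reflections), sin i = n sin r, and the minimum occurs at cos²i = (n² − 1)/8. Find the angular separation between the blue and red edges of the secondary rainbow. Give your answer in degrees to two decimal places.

At 477 nm (n = 1.336): cos²i = 0.09811 → i = 71.746°, r = 45.303°, D_min = 231.674°, rainbow angle = 51.674°.
At 667 nm (n = 1.332): cos²i = 0.09678 → i = 71.875°, r = 45.520°, D_min = 230.628°, rainbow angle = 50.628°.
Angular width = |51.674° − 50.628°| = 1.046°.

1.05°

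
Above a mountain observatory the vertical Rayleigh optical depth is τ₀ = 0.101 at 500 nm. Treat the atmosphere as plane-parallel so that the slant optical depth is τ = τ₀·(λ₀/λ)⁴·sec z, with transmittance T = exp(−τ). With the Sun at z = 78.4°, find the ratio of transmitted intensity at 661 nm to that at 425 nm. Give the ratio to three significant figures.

Airmass: sec 78.4° = 4.9732.
τ(661 nm) = 0.101 × (500/661)⁴ × 4.9732 = 0.101 × 0.3274 × 4.9732 = 0.1644.
τ(425 nm) = 0.101 × (500/425)⁴ × 4.9732 = 0.101 × 1.9157 × 4.9732 = 0.9622.
T(661)/T(425) = exp(τ_B − τ_A) = exp(0.7978) = 2.2206.

2.22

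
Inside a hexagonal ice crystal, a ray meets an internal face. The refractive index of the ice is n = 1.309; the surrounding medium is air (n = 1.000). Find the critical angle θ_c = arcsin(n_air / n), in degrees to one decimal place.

49.8°

sin θ_c = n_air / n = 1.000 / 1.309 = 0.7639.
θ_c = arcsin(0.7639) = 49.81°.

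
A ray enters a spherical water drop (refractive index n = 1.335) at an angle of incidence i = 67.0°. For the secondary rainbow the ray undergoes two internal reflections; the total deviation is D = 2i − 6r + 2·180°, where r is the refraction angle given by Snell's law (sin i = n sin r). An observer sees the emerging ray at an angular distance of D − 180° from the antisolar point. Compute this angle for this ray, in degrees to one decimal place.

sin r = sin 67.0° / 1.335 = 0.9205/1.335 = 0.6895; r = 43.59°.
D = 2·67.0° − 6·43.59° + 2·180° = 134.00° − 261.55° + 360° = 232.45°.
Angle from antisolar point = D − 180° = 52.45°.

52.4°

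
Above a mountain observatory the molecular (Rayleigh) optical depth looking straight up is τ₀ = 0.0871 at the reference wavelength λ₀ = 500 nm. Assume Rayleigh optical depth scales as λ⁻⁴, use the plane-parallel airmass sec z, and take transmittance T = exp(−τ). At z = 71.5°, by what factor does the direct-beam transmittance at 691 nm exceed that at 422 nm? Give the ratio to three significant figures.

1.59

Airmass: sec 71.5° = 3.1515.
τ(691 nm) = 0.0871 × (500/691)⁴ × 3.1515 = 0.0871 × 0.2741 × 3.1515 = 0.0753.
τ(422 nm) = 0.0871 × (500/422)⁴ × 3.1515 = 0.0871 × 1.9707 × 3.1515 = 0.5410.
T(691)/T(422) = exp(τ_B − τ_A) = exp(0.4657) = 1.5932.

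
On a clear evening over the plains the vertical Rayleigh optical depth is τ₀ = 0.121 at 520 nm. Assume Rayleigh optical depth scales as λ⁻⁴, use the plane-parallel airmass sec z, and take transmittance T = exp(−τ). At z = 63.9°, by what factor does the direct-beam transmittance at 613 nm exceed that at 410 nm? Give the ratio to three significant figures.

Airmass: sec 63.9° = 2.2730.
τ(613 nm) = 0.121 × (520/613)⁴ × 2.2730 = 0.121 × 0.5178 × 2.2730 = 0.1424.
τ(410 nm) = 0.121 × (520/410)⁴ × 2.2730 = 0.121 × 2.5875 × 2.2730 = 0.7117.
T(613)/T(410) = exp(τ_B − τ_A) = exp(0.5692) = 1.7669.

1.77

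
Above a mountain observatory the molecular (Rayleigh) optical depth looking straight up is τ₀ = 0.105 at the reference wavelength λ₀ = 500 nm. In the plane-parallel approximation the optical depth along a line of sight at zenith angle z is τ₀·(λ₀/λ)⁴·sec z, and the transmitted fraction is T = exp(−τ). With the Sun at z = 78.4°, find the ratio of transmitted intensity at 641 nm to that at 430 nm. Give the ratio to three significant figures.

Airmass: sec 78.4° = 4.9732.
τ(641 nm) = 0.105 × (500/641)⁴ × 4.9732 = 0.105 × 0.3702 × 4.9732 = 0.1933.
τ(430 nm) = 0.105 × (500/430)⁴ × 4.9732 = 0.105 × 1.8281 × 4.9732 = 0.9546.
T(641)/T(430) = exp(τ_B − τ_A) = exp(0.7613) = 2.1411.

2.14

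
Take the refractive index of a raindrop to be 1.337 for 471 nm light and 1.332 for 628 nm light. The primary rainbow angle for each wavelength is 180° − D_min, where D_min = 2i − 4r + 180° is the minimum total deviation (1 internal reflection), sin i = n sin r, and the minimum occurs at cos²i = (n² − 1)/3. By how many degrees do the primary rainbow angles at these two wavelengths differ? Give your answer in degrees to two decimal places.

0.72°

At 471 nm (n = 1.337): cos²i = 0.26252 → i = 59.178°, r = 39.964°, D_min = 138.500°, rainbow angle = 41.500°.
At 628 nm (n = 1.332): cos²i = 0.25807 → i = 59.469°, r = 40.290°, D_min = 137.776°, rainbow angle = 42.224°.
Angular width = |41.500° − 42.224°| = 0.724°.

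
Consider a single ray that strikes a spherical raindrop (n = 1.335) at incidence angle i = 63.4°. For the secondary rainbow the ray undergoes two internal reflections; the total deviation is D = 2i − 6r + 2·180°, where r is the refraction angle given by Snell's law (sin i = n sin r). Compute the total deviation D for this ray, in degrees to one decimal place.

sin r = sin 63.4° / 1.335 = 0.8942/1.335 = 0.6698; r = 42.05°.
D = 2·63.4° − 6·42.05° + 2·180° = 126.80° − 252.30° + 360° = 234.50°.

234.5°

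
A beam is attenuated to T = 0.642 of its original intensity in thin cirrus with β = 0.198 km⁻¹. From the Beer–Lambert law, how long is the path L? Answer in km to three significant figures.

2.24 km

Beer–Lambert: T = exp(−βL) ⇒ L = −ln(T)/β = −ln(0.642)/0.198 = 0.4432/0.198 = 2.238 km.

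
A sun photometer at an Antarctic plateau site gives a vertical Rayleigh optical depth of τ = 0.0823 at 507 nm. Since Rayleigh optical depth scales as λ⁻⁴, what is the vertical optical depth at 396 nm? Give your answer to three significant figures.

τ(396 nm) = τ(507 nm) × (507/396)⁴ = 0.0823 × (1.2803)⁴ = 0.0823 × 2.6869 = 0.2211.

0.221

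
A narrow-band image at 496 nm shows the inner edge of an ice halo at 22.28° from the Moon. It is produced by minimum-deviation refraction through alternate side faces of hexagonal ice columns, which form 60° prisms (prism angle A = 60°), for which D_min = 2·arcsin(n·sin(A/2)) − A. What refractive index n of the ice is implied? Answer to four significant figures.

Rearranging: n = sin((D_min + A)/2) / sin(A/2).
(D_min + A)/2 = (22.28° + 60°)/2 = 41.140°.
n = sin 41.140° / sin 30° = 0.6579 / 0.5000 = 1.3158.

1.316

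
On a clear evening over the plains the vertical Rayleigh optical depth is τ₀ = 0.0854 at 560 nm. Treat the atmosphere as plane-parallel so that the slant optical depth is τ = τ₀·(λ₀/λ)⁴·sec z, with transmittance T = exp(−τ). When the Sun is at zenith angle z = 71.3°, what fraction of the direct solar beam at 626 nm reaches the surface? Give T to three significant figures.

sec 71.3° = 3.1190.
τ = 0.0854 × (560/626)⁴ × 3.1190 = 0.0854 × 0.6404 × 3.1190 = 0.1706.
T = exp(−0.1706) = 0.8432.

0.843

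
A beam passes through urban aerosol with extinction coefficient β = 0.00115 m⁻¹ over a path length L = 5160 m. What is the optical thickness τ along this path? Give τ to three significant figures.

τ = β·L = 0.00115 × 5160 = 5.9340.

5.93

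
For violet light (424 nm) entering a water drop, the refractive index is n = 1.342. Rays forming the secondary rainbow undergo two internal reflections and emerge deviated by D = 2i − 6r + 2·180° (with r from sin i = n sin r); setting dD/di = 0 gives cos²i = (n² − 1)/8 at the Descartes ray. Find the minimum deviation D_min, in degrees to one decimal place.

cos²i = (1.80096 − 1)/8 = 0.10012; i = arccos(0.31642) = 71.554°.
sin r = sin 71.554°/1.342 = 0.70687; r = 44.981°.
D_min = 2·71.554° − 6·44.981° + 360° = 233.222°.

233.2°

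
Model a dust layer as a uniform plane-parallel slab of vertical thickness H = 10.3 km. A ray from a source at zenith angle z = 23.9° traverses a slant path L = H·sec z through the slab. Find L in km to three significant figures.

sec z = 1/cos 23.9° = 1.0938.
L = 10.3 × 1.0938 = 11.266 km.

11.3 km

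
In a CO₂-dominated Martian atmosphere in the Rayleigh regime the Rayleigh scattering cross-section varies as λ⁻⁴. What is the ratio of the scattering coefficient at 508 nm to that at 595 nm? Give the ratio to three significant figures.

Rayleigh scattering ∝ λ⁻⁴, so the ratio of coefficients is the inverse fourth power of the wavelength ratio.
σ(508)/σ(595) = (595/508)⁴ = (1.1713)⁴ = 1.882.

1.88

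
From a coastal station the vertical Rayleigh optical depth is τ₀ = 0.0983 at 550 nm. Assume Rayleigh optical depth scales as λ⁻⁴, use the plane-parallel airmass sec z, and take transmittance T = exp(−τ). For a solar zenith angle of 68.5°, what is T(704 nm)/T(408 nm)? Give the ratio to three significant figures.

Airmass: sec 68.5° = 2.7285.
τ(704 nm) = 0.0983 × (550/704)⁴ × 2.7285 = 0.0983 × 0.3725 × 2.7285 = 0.0999.
τ(408 nm) = 0.0983 × (550/408)⁴ × 2.7285 = 0.0983 × 3.3023 × 2.7285 = 0.8857.
T(704)/T(408) = exp(τ_B − τ_A) = exp(0.7858) = 2.1941.

2.19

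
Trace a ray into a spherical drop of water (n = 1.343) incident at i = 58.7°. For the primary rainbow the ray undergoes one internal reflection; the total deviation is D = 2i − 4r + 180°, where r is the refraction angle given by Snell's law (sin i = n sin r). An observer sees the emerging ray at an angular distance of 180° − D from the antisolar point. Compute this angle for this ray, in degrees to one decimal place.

40.6°

sin r = sin 58.7° / 1.343 = 0.8545/1.343 = 0.6362; r = 39.51°.
D = 2·58.7° − 4·39.51° + 180° = 117.40° − 158.05° + 180° = 139.35°.
Angle from antisolar point = 180° − D = 40.65°.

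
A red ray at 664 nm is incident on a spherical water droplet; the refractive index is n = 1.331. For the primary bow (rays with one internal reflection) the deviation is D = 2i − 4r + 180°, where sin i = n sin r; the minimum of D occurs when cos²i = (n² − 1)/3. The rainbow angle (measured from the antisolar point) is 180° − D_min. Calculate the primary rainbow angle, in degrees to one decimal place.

42.4°

cos²i = (1.77156 − 1)/3 = 0.25719; i = arccos(0.50714) = 59.527°.
sin r = sin 59.527°/1.331 = 0.64753; r = 40.356°.
D_min = 2·59.527° − 4·40.356° + 180° = 137.630°.
Rainbow angle = 180° − D_min = 42.370°.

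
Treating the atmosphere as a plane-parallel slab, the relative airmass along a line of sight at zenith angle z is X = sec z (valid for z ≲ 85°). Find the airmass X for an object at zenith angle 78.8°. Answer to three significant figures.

X = sec z = 1/cos 78.8° = 1/0.1942 = 5.1484.

5.15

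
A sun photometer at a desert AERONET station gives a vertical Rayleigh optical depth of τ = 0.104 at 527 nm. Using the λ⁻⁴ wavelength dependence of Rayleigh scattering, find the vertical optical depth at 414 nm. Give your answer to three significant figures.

τ(414 nm) = τ(527 nm) × (527/414)⁴ = 0.104 × (1.2729)⁴ = 0.104 × 2.6257 = 0.2731.

0.273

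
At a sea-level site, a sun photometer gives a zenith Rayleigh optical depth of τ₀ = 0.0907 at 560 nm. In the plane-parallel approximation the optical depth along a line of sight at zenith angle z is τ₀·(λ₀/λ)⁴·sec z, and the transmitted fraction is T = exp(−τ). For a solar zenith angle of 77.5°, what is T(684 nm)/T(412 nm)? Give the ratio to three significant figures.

3.46

Airmass: sec 77.5° = 4.6202.
τ(684 nm) = 0.0907 × (560/684)⁴ × 4.6202 = 0.0907 × 0.4493 × 4.6202 = 0.1883.
τ(412 nm) = 0.0907 × (560/412)⁴ × 4.6202 = 0.0907 × 3.4132 × 4.6202 = 1.4303.
T(684)/T(412) = exp(τ_B − τ_A) = exp(1.2420) = 3.4627.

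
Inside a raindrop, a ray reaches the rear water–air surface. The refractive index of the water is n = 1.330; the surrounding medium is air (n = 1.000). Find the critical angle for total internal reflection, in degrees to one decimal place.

48.8°

sin θ_c = n_air / n = 1.000 / 1.330 = 0.7519.
θ_c = arcsin(0.7519) = 48.75°.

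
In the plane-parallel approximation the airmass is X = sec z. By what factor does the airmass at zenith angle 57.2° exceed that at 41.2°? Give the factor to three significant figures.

1.39

X(57.2°)/X(41.2°) = sec 57.2° / sec 41.2° = cos 41.2° / cos 57.2° = 0.7524/0.5417 = 1.3890.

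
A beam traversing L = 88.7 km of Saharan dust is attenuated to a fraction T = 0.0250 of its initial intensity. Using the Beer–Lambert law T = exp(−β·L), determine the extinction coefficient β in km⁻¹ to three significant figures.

0.0416 km⁻¹

Beer–Lambert: T = exp(−βL) ⇒ β = −ln(T)/L = −ln(0.0250)/88.7 = 3.6889/88.7 = 0.04159 km⁻¹.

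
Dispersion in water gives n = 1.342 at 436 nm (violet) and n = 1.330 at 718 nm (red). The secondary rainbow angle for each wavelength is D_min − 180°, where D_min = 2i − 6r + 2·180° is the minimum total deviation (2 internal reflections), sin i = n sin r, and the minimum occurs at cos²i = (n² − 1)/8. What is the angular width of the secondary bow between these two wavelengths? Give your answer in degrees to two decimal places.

At 436 nm (n = 1.342): cos²i = 0.10012 → i = 71.554°, r = 44.981°, D_min = 233.222°, rainbow angle = 53.222°.
At 718 nm (n = 1.330): cos²i = 0.09611 → i = 71.940°, r = 45.630°, D_min = 230.101°, rainbow angle = 50.101°.
Angular width = |53.222° − 50.101°| = 3.121°.

3.12°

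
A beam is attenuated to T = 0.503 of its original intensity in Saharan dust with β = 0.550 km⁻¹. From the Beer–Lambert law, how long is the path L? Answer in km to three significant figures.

1.25 km

Beer–Lambert: T = exp(−βL) ⇒ L = −ln(T)/β = −ln(0.503)/0.550 = 0.6872/0.550 = 1.249 km.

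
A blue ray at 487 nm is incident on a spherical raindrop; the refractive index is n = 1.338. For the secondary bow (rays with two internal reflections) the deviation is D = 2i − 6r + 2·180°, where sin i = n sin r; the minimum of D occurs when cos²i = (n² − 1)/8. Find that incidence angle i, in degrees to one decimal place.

71.7°

cos²i = (1.338² − 1)/8 = (1.79024 − 1)/8 = 0.09878.
cos i = 0.31429, so i = 71.682°.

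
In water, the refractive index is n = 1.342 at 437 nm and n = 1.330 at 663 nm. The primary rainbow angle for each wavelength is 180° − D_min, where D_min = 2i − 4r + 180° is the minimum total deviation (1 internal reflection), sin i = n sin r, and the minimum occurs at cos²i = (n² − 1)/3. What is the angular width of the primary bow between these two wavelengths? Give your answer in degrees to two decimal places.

1.73°

At 437 nm (n = 1.342): cos²i = 0.26699 → i = 58.888°, r = 39.641°, D_min = 139.213°, rainbow angle = 40.787°.
At 663 nm (n = 1.330): cos²i = 0.25630 → i = 59.585°, r = 40.422°, D_min = 137.484°, rainbow angle = 42.516°.
Angular width = |40.787° − 42.516°| = 1.729°.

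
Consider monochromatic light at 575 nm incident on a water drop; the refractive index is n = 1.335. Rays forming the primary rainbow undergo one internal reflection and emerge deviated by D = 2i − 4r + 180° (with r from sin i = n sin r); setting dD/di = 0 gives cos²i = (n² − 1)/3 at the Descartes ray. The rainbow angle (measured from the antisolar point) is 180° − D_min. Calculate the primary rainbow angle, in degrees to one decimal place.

cos²i = (1.78222 − 1)/3 = 0.26074; i = arccos(0.51063) = 59.294°.
sin r = sin 59.294°/1.335 = 0.64405; r = 40.094°.
D_min = 2·59.294° − 4·40.094° + 180° = 138.212°.
Rainbow angle = 180° − D_min = 41.788°.

41.8°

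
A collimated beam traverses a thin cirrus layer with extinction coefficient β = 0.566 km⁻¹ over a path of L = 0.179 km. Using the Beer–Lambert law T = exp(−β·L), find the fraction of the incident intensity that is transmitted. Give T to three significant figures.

0.904

τ = β·L = 0.566 × 0.179 = 0.1013.
T = exp(−0.1013) = 0.9036.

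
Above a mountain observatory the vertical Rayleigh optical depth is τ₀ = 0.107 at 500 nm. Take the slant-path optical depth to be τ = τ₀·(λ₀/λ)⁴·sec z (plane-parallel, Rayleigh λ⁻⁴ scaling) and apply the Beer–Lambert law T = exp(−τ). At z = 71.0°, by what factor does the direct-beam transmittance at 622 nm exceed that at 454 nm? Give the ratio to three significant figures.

1.41

Airmass: sec 71.0° = 3.0716.
τ(622 nm) = 0.107 × (500/622)⁴ × 3.0716 = 0.107 × 0.4176 × 3.0716 = 0.1372.
τ(454 nm) = 0.107 × (500/454)⁴ × 3.0716 = 0.107 × 1.4711 × 3.0716 = 0.4835.
T(622)/T(454) = exp(τ_B − τ_A) = exp(0.3463) = 1.4138.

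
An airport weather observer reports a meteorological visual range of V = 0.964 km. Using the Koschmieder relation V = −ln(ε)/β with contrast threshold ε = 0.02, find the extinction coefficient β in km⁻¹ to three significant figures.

β = −ln(0.02) / V = 3.912 / 0.964 = 4.0581 km⁻¹.

4.06 km⁻¹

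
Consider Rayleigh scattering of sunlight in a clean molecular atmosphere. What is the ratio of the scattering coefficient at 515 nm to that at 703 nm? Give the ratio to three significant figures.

3.47

Rayleigh scattering ∝ λ⁻⁴, so the ratio of coefficients is the inverse fourth power of the wavelength ratio.
σ(515)/σ(703) = (703/515)⁴ = (1.3650)⁴ = 3.472.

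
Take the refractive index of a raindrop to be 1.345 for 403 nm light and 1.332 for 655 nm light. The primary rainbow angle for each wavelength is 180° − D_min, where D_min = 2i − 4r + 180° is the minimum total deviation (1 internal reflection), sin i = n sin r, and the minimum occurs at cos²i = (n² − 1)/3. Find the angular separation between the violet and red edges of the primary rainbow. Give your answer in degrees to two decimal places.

1.86°

At 403 nm (n = 1.345): cos²i = 0.26967 → i = 58.715°, r = 39.448°, D_min = 139.635°, rainbow angle = 40.365°.
At 655 nm (n = 1.332): cos²i = 0.25807 → i = 59.469°, r = 40.290°, D_min = 137.776°, rainbow angle = 42.224°.
Angular width = |40.365° − 42.224°| = 1.859°.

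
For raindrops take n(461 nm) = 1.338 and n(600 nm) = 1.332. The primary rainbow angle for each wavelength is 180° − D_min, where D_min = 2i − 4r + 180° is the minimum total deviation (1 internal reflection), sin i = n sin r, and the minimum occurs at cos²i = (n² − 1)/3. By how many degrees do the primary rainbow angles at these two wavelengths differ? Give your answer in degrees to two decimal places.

0.87°

At 461 nm (n = 1.338): cos²i = 0.26341 → i = 59.120°, r = 39.899°, D_min = 138.643°, rainbow angle = 41.357°.
At 600 nm (n = 1.332): cos²i = 0.25807 → i = 59.469°, r = 40.290°, D_min = 137.776°, rainbow angle = 42.224°.
Angular width = |41.357° − 42.224°| = 0.867°.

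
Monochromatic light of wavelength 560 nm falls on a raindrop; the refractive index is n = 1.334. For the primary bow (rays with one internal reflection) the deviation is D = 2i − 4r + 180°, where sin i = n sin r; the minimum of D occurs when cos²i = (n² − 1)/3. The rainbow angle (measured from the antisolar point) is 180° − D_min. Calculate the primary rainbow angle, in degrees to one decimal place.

41.9°

cos²i = (1.77956 − 1)/3 = 0.25985; i = arccos(0.50976) = 59.352°.
sin r = sin 59.352°/1.334 = 0.64492; r = 40.159°.
D_min = 2·59.352° − 4·40.159° + 180° = 138.067°.
Rainbow angle = 180° − D_min = 41.933°.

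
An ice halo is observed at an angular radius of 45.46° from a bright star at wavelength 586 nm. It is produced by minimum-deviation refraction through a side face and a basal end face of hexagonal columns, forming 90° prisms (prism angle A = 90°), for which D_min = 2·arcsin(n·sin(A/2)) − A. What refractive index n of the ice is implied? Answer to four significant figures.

1.309

Rearranging: n = sin((D_min + A)/2) / sin(A/2).
(D_min + A)/2 = (45.46° + 90°)/2 = 67.730°.
n = sin 67.730° / sin 45° = 0.9254 / 0.7071 = 1.3087.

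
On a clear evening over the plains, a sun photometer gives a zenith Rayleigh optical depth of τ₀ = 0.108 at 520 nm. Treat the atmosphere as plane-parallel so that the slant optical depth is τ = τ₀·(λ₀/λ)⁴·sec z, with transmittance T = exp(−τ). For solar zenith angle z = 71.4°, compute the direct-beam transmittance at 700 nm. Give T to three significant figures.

sec 71.4° = 3.1352.
τ = 0.108 × (520/700)⁴ × 3.1352 = 0.108 × 0.3045 × 3.1352 = 0.1031.
T = exp(−0.1031) = 0.9020.

0.902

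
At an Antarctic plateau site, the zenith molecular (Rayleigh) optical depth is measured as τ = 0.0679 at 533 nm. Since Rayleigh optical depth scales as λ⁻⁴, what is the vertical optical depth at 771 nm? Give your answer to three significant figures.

τ(771 nm) = τ(533 nm) × (533/771)⁴ = 0.0679 × (0.6913)⁴ = 0.0679 × 0.2284 = 0.0155.

0.0155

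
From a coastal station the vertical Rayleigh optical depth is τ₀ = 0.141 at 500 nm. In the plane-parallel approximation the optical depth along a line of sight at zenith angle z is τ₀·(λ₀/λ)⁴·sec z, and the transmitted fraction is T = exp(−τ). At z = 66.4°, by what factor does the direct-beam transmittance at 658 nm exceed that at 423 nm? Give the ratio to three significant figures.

1.77

Airmass: sec 66.4° = 2.4978.
τ(658 nm) = 0.141 × (500/658)⁴ × 2.4978 = 0.141 × 0.3334 × 2.4978 = 0.1174.
τ(423 nm) = 0.141 × (500/423)⁴ × 2.4978 = 0.141 × 1.9522 × 2.4978 = 0.6875.
T(658)/T(423) = exp(τ_B − τ_A) = exp(0.5701) = 1.7685.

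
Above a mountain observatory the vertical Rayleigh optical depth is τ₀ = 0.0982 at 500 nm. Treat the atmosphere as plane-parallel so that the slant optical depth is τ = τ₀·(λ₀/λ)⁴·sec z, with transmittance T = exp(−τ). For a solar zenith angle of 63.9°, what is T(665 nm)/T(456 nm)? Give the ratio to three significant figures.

1.29

Airmass: sec 63.9° = 2.2730.
τ(665 nm) = 0.0982 × (500/665)⁴ × 2.2730 = 0.0982 × 0.3196 × 2.2730 = 0.0713.
τ(456 nm) = 0.0982 × (500/456)⁴ × 2.2730 = 0.0982 × 1.4455 × 2.2730 = 0.3227.
T(665)/T(456) = exp(τ_B − τ_A) = exp(0.2513) = 1.2857.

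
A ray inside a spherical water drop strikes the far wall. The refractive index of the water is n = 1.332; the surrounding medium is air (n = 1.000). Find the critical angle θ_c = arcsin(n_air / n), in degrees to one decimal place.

sin θ_c = n_air / n = 1.000 / 1.332 = 0.7508.
θ_c = arcsin(0.7508) = 48.66°.

48.7°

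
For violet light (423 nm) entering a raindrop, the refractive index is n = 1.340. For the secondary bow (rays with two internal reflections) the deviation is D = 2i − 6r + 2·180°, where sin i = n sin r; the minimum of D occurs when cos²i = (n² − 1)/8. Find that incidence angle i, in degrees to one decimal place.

cos²i = (1.340² − 1)/8 = (1.79560 − 1)/8 = 0.09945.
cos i = 0.31536, so i = 71.618°.

71.6°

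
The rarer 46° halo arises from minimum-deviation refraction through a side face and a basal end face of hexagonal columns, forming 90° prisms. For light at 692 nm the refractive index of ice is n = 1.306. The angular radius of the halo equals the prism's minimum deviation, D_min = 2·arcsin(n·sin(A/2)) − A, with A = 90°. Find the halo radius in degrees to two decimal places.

44.88°

n·sin(A/2) = 1.306 × sin 45° = 1.306 × 0.7071 = 0.9235.
D_min = 2·arcsin(0.9235) − 90° = 2 × 67.440° − 90° = 44.881°.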